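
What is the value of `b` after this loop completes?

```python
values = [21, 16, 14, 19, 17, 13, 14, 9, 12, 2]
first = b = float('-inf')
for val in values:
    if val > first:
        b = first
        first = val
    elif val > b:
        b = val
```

Second largest (with repeats) in [21, 16, 14, 19, 17, 13, 14, 9, 12, 2]
`b` takes the values: -inf → 16 → 19

Answer: 19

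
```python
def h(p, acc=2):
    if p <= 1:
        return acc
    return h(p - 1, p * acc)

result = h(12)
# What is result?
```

Accumulator trace (n, acc): (12, 2) -> (11, 24) -> (10, 264) -> (9, 2640) -> (8, 23760) -> (7, 190080) -> (6, 1330560) -> (5, 7983360) -> (4, 39916800) -> (3, 159667200) -> (2, 479001600) -> (1, 958003200) -> return 958003200

Answer: 958003200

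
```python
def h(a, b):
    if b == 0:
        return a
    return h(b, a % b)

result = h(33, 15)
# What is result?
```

h(33, 15) -> h(15, 3) -> h(3, 0) -> 3

Answer: 3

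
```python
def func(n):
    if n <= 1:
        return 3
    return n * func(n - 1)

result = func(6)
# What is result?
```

func(6) = 6 * 5 * 4 * 3 * 2 * 3 = 2160

Answer: 2160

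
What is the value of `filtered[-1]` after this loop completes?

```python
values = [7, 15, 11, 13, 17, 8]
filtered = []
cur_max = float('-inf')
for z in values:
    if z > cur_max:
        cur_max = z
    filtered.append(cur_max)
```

Running max ends at 17
`filtered` takes the values: [] → [7] → [7, 15] → [7, 15, 15] → [7, 15, 15, 15] → [7, 15, 15, 15, 17] → [7, 15, 15, 15, 17, 17]
So `filtered[-1]` = 17

Answer: 17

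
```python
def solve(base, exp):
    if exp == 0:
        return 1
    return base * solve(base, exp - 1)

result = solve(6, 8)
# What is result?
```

solve(6, 8) = 6 * 6 * 6 * 6 * 6 * 6 * 6 * 6 = 1679616

Answer: 1679616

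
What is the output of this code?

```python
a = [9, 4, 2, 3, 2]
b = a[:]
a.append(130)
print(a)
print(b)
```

Key concept: slice [:] creates copy.
Step by step:
`a = [9, 4, 2, 3, 2]` → a = [9, 4, 2, 3, 2]
`b = a[:]` → b = [9, 4, 2, 3, 2]
`a.append(130)` → a = [9, 4, 2, 3, 2, 130]
`print(a)` → prints [9, 4, 2, 3, 2, 130]
`print(b)` → prints [9, 4, 2, 3, 2]

Answer:
[9, 4, 2, 3, 2, 130]
[9, 4, 2, 3, 2]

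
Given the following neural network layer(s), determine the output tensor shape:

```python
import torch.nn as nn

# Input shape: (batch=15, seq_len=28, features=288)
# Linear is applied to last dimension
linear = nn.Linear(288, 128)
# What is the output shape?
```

Input: (15, 28, 288) -> Output: (15, 28, 128)

Answer: (15, 28, 128)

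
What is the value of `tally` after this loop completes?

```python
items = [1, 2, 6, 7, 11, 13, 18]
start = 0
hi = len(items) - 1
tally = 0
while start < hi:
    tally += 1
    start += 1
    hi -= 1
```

Iterations until pointers meet (list length 7)
`tally` takes the values: 0 → 1 → 2 → 3

Answer: 3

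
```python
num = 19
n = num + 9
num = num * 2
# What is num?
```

Trace:
`num = 19` → num = 19
`n = num + 9` → n = 28
`num = num * 2` → num = 38
So num = 38

Answer: 38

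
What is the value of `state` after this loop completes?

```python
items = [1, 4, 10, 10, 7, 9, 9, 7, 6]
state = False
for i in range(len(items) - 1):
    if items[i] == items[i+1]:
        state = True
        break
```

Check consecutive duplicates in [1, 4, 10, 10, 7, 9, 9, 7, 6]
`state` takes the values: False → True

Answer: True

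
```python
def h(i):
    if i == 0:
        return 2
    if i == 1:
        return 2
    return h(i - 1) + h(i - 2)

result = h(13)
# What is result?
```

Build up from base cases: h(0)=2, h(1)=2, h(2)=4, h(3)=6, h(4)=10, h(5)=16, h(6)=26, ..., h(13)=754

Answer: 754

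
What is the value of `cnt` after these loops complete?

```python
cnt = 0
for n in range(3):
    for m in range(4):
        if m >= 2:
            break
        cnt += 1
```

Inner breaks at 2, outer runs 3 times
`cnt` takes the values: 0 → 1 → 2 → 3 → 4 → 5 → 6

Answer: 6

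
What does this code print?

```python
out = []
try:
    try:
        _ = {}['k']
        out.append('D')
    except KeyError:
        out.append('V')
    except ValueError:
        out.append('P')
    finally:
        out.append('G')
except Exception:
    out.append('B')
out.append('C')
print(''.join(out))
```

Execution trace: 'V' (inner except KeyError) → 'G' (inner finally) → 'C' (after the try/except). Output: VGC

Answer: VGC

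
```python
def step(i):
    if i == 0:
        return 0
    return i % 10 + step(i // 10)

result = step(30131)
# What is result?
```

Sum of digits of 30131: 1 + 3 + 1 + 0 + 3 = 8

Answer: 8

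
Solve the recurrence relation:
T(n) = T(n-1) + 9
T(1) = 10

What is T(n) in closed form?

Unrolling: T(n) = T(1) + 9·(n-1) = 10 + 9(n-1) = 9n + 1.

Answer: T(n) = 9n + 1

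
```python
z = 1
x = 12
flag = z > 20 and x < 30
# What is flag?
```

Trace:
`z = 1` → z = 1
`x = 12` → x = 12
`flag = z > 20 and x < 30` → flag = False
So flag = False

Answer: False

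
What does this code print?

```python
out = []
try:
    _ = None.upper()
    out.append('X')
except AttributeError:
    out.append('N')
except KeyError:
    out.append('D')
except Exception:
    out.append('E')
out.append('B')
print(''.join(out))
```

Execution trace: 'N' (except AttributeError) → 'B' (after the try/except). Output: NB

Answer: NB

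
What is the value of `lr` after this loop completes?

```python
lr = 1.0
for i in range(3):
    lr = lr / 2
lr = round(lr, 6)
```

Halving LR 3 times: 1 / 2^3
`lr` takes the values: 1.0 → 0.5 → 0.25 → 0.125

Answer: 0.125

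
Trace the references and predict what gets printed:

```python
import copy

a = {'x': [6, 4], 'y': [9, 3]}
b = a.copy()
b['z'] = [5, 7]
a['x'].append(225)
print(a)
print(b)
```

Key concept: shallow copy of dict with mutable values.
Step by step:
`a = {'x': [6, 4], 'y': [9, 3]}` → a = {'x': [6, 4], 'y': [9, 3]}
`b = a.copy()` → b = {'x': [6, 4], 'y': [9, 3]}
`b['z'] = [5, 7]` → b = {'x': [6, 4], 'y': [9, 3], 'z': [5, 7]}
`a['x'].append(225)` → a = {'x': [6, 4, 225], 'y': [9, 3]}; b = {'x': [6, 4, 225], 'y': [9, 3], 'z': [5, 7]}
`print(a)` → prints {'x': [6, 4, 225], 'y': [9, 3]}
`print(b)` → prints {'x': [6, 4, 225], 'y': [9, 3], 'z': [5, 7]}

Answer:
{'x': [6, 4, 225], 'y': [9, 3]}
{'x': [6, 4, 225], 'y': [9, 3], 'z': [5, 7]}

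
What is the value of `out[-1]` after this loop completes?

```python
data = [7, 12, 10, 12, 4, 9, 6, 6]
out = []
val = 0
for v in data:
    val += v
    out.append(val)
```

Cumulative sum ends at 66
`out` takes the values: [] → [7] → [7, 19] → [7, 19, 29] → [7, 19, 29, 41] → [7, 19, 29, 41, 45] → [7, 19, 29, 41, 45, 54] → [7, 19, 29, 41, 45, 54, 60] → [7, 19, 29, 41, 45, 54, 60, 66]
So `out[-1]` = 66

Answer: 66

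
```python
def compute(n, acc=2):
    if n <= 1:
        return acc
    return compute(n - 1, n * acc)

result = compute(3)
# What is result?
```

Accumulator trace (n, acc): (3, 2) -> (2, 6) -> (1, 12) -> return 12

Answer: 12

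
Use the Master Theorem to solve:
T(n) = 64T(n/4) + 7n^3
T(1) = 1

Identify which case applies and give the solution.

a=64, b=4, f(n)=7n^3. log_4(64) = 3. Since c=3 = 3, Case 2 applies: T(n) = Θ(n^log_b(a) · log n) = O(n^3 log n).

Answer: O(n^3 log n) - Case 2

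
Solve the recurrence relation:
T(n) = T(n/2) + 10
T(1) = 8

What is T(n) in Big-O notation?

Each step divides n by 2 and adds 10. After log_2(n) steps we reach T(1)=8. So T(n) = 10·log_2(n) + 8 = O(log n).

Answer: O(log n)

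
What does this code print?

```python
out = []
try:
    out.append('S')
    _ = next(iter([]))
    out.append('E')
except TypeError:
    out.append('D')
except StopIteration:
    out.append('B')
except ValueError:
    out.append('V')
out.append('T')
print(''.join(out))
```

Execution trace: 'S' (try body) → 'B' (except StopIteration) → 'T' (after the try/except). Output: SBT

Answer: SBT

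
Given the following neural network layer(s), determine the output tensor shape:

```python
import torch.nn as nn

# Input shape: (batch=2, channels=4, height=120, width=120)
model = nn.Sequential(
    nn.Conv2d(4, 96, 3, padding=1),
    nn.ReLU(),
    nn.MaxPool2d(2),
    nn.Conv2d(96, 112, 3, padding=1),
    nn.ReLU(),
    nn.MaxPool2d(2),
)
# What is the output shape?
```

Input: (2, 4, 120, 120) -> after first Conv2d: (2, 96, 120, 120) -> after first MaxPool2d: (2, 96, 60, 60) -> after second Conv2d: (2, 112, 60, 60) -> Output: (2, 112, 30, 30)

Answer: (2, 112, 30, 30)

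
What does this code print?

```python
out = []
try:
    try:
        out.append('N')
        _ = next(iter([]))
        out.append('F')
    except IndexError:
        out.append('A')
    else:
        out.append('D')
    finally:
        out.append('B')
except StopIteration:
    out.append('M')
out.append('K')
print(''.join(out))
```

Execution trace: 'N' (try body) → 'B' (finally) → 'M' (outer except StopIteration) → 'K' (after the try/except). Output: NBMK

Answer: NBMK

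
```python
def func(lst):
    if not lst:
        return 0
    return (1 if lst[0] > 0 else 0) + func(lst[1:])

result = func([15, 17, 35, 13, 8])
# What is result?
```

Count of positive elements in [15, 17, 35, 13, 8] = 5

Answer: 5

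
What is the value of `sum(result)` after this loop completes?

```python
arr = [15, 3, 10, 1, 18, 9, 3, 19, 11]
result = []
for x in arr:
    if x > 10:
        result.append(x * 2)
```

Sum of doubled values > 10
`result` takes the values: [] → [30] → [30, 36] → [30, 36, 38] → [30, 36, 38, 22]
So `sum(result)` = 126

Answer: 126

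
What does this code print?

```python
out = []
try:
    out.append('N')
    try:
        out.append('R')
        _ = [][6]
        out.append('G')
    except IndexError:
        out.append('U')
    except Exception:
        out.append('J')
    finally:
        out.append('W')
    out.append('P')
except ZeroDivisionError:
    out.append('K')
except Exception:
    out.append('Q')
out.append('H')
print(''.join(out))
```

Execution trace: 'N' (try body) → 'R' (inner try body) → 'U' (inner except IndexError) → 'W' (inner finally) → 'P' (try body, no exception) → 'H' (after the try/except). Output: NRUWPH

Answer: NRUWPH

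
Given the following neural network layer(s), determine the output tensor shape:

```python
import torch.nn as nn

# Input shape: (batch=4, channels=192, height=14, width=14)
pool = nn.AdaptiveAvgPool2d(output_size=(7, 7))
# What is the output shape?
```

Input: (4, 192, 14, 14) -> Output: (4, 192, 7, 7)

Answer: (4, 192, 7, 7)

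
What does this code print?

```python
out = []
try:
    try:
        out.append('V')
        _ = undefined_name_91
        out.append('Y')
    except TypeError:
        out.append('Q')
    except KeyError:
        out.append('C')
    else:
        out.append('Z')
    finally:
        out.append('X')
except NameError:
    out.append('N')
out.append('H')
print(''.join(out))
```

Execution trace: 'V' (try body) → 'X' (finally) → 'N' (outer except NameError) → 'H' (after the try/except). Output: VXNH

Answer: VXNH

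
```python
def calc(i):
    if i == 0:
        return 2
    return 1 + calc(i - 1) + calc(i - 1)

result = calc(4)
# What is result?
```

calc(i) = 1 + 2·calc(i-1), calc(0)=2. Closed form: (2+1)·2^4 - 1 = 47.

Answer: 47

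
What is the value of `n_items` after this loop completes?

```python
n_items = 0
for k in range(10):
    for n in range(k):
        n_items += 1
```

Triangle number: 0+1+2+...+9
`n_items` takes the values: 0 → 1 → 2 → 3 → 4 → 5 → 6 → 7 → 8 → 9 → 10 → 11 → 12 → 13 → 14 → 15 → 16 → 17 → 18 → 19 → 20 → 21 → 22 → 23 → 24 → 25 → 26 → 27 → 28 → 29 → … → 41 → 42 → 43 → 44 → 45

Answer: 45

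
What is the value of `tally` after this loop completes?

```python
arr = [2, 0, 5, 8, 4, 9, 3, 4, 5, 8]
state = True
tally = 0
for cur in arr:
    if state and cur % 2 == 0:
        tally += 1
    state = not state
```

Count even values at even positions
`tally` takes the values: 0 → 1 → 2

Answer: 2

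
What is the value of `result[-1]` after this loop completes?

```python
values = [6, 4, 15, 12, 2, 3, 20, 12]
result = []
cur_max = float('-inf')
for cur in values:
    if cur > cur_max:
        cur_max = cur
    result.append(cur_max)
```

Running max ends at 20
`result` takes the values: [] → [6] → [6, 6] → [6, 6, 15] → [6, 6, 15, 15] → [6, 6, 15, 15, 15] → [6, 6, 15, 15, 15, 15] → [6, 6, 15, 15, 15, 15, 20] → [6, 6, 15, 15, 15, 15, 20, 20]
So `result[-1]` = 20

Answer: 20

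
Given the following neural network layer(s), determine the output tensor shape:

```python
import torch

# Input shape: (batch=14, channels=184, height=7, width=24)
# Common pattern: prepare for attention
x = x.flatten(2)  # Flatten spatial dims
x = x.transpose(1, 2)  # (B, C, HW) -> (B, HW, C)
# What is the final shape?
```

Input: (14, 184, 7, 24) -> after flatten(2): (14, 184, 168) -> Output: (14, 168, 184)

Answer: (14, 168, 184)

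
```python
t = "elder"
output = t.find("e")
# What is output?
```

Trace:
`t = "elder"` → t = 'elder'
`output = t.find("e")` → output = 0
So output = 0

Answer: 0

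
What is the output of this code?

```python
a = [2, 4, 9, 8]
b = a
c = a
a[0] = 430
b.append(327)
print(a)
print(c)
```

Key concept: multiple aliases.
Step by step:
`a = [2, 4, 9, 8]` → a = [2, 4, 9, 8]
`b = a` → b = [2, 4, 9, 8] (same object as a)
`c = a` → c = [2, 4, 9, 8] (same object as a, b)
`a[0] = 430` → a = [430, 4, 9, 8] (same object as b, c); b = [430, 4, 9, 8] (same object as a, c); c = [430, 4, 9, 8] (same object as a, b)
`b.append(327)` → a = [430, 4, 9, 8, 327] (same object as b, c); b = [430, 4, 9, 8, 327] (same object as a, c); c = [430, 4, 9, 8, 327] (same object as a, b)
`print(a)` → prints [430, 4, 9, 8, 327]
`print(c)` → prints [430, 4, 9, 8, 327]

Answer:
[430, 4, 9, 8, 327]
[430, 4, 9, 8, 327]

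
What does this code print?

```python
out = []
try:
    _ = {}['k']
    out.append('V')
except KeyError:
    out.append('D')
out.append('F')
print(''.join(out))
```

Execution trace: 'D' (except KeyError) → 'F' (after the try/except). Output: DF

Answer: DF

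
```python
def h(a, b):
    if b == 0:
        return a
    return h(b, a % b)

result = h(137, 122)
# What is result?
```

h(137, 122) -> h(122, 15) -> h(15, 2) -> h(2, 1) -> h(1, 0) -> 1

Answer: 1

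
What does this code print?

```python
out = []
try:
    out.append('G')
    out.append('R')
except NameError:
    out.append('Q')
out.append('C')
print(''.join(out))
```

Execution trace: 'G' (try body) → 'R' (try body, no exception) → 'C' (after the try/except). Output: GRC

Answer: GRC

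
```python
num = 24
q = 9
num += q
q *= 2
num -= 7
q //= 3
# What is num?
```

Trace:
`num = 24` → num = 24
`q = 9` → q = 9
`num += q` → num = 33
`q *= 2` → q = 18
`num -= 7` → num = 26
`q //= 3` → q = 6
So num = 26

Answer: 26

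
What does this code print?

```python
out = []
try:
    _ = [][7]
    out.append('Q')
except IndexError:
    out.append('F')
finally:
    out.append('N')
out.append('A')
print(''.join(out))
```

Execution trace: 'F' (except IndexError) → 'N' (finally) → 'A' (after the try/except). Output: FNA

Answer: FNA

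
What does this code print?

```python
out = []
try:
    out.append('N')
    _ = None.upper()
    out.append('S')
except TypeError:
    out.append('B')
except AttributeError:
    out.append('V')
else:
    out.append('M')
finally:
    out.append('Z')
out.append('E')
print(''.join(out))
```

Execution trace: 'N' (try body) → 'V' (except AttributeError) → 'Z' (finally) → 'E' (after the try/except). Output: NVZE

Answer: NVZE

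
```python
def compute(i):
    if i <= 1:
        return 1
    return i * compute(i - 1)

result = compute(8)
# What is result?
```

compute(8) = 8 * 7 * 6 * 5 * 4 * 3 * 2 * 1 = 40320

Answer: 40320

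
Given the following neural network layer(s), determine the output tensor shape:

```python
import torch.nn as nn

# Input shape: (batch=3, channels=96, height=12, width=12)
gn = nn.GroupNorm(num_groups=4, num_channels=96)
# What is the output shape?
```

Input: (3, 96, 12, 12) -> Output: (3, 96, 12, 12)

Answer: (3, 96, 12, 12)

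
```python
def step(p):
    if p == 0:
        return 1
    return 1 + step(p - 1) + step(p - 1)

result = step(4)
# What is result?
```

step(p) = 1 + 2·step(p-1), step(0)=1. Closed form: (1+1)·2^4 - 1 = 31.

Answer: 31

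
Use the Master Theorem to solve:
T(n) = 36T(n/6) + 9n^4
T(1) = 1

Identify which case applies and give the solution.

a=36, b=6, f(n)=9n^4. log_6(36) = 2. Since c=4 > 2 and the regularity condition holds (36(n/6)^4 = (36/6^4)n^4 with 36/6^4 < 1), Case 3 applies: T(n) = Θ(f(n)) = O(n^4).

Answer: O(n^4) - Case 3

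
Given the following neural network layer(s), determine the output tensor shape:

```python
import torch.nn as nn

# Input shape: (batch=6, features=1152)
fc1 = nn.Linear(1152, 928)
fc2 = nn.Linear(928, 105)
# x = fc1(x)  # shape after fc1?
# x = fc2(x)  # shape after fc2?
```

Input: (6, 1152) -> after fc1: (6, 928) -> Output: (6, 105)

Answer: (6, 105)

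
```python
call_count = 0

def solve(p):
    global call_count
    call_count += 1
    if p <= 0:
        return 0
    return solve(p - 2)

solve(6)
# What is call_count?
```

Linear recursion stepping by 2: 4 calls from p=6 down to ≤0.

Answer: 4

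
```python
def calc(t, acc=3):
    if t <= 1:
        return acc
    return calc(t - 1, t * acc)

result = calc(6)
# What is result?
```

Accumulator trace (n, acc): (6, 3) -> (5, 18) -> (4, 90) -> (3, 360) -> (2, 1080) -> (1, 2160) -> return 2160

Answer: 2160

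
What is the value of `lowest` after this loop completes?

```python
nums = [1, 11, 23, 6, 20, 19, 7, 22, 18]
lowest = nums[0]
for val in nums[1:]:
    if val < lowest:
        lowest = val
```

Minimum of [1, 11, 23, 6, 20, 19, 7, 22, 18]
`lowest` takes the values: 1

Answer: 1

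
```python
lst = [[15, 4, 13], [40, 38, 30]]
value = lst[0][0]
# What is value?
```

Trace:
`lst = [[15, 4, 13], [40, 38, 30]]` → lst = [[15, 4, 13], [40, 38, 30]]
`value = lst[0][0]` → value = 15
So value = 15

Answer: 15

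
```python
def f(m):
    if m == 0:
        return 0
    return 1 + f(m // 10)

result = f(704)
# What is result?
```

Count of digits of 704: 3

Answer: 3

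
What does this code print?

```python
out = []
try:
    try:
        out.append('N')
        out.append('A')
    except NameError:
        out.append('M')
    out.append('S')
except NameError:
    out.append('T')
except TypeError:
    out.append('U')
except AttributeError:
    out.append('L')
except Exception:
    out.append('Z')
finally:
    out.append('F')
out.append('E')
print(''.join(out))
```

Execution trace: 'N' (inner try body) → 'A' (inner try body, no exception) → 'S' (try body, no exception) → 'F' (finally) → 'E' (after the try/except). Output: NASFE

Answer: NASFE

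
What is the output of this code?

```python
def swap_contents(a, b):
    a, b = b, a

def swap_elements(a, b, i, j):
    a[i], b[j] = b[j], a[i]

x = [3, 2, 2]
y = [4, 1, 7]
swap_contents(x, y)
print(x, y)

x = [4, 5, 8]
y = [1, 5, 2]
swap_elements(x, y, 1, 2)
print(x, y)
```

Key concept: parameter rebinding vs mutation.
Step by step:
`x = [3, 2, 2]` → x = [3, 2, 2]
`y = [4, 1, 7]` → y = [4, 1, 7]
`swap_contents(x, y)` → no visible change to tracked variables
`print(x, y)` → prints [3, 2, 2] [4, 1, 7]
`x = [4, 5, 8]` → x = [4, 5, 8]
`y = [1, 5, 2]` → y = [1, 5, 2]
`swap_elements(x, y, 1, 2)` → x = [4, 2, 8]; y = [1, 5, 5]
`print(x, y)` → prints [4, 2, 8] [1, 5, 5]

Answer:
[3, 2, 2] [4, 1, 7]
[4, 2, 8] [1, 5, 5]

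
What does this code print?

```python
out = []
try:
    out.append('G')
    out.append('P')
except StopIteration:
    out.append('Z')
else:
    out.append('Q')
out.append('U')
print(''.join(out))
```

Execution trace: 'G' (try body) → 'P' (try body, no exception) → 'Q' (else) → 'U' (after the try/except). Output: GPQU

Answer: GPQU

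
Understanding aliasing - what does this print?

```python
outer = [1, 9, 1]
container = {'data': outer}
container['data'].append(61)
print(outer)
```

Key concept: dict holds reference to list.
Step by step:
`outer = [1, 9, 1]` → outer = [1, 9, 1]
`container = {'data': outer}` → container = {'data': [1, 9, 1]}
`container['data'].append(61)` → outer = [1, 9, 1, 61]; container = {'data': [1, 9, 1, 61]}
`print(outer)` → prints [1, 9, 1, 61]

Answer: [1, 9, 1, 61]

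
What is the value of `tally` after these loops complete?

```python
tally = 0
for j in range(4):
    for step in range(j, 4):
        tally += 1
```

Upper triangle: 4 + 3 + ... + 1
`tally` takes the values: 0 → 1 → 2 → 3 → 4 → 5 → 6 → 7 → 8 → 9 → 10

Answer: 10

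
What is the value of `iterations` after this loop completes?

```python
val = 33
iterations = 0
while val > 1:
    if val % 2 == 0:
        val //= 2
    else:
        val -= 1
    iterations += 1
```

Steps to reduce 33 to 1
`iterations` takes the values: 0 → 1 → 2 → 3 → 4 → 5 → 6

Answer: 6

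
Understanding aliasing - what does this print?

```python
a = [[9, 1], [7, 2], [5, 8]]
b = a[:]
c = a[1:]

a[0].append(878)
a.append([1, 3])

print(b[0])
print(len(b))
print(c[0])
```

Key concept: slice with nested mutation.
Step by step:
`a = [[9, 1], [7, 2], [5, 8]]` → a = [[9, 1], [7, 2], [5, 8]]
`b = a[:]` → b = [[9, 1], [7, 2], [5, 8]]
`c = a[1:]` → c = [[7, 2], [5, 8]]
`a[0].append(878)` → a = [[9, 1, 878], [7, 2], [5, 8]]; b = [[9, 1, 878], [7, 2], [5, 8]]
`a.append([1, 3])` → a = [[9, 1, 878], [7, 2], [5, 8], [1, 3]]
`print(b[0])` → prints [9, 1, 878]
`print(len(b))` → prints 3
`print(c[0])` → prints [7, 2]

Answer:
[9, 1, 878]
3
[7, 2]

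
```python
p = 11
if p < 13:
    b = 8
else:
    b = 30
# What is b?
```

Trace:
`p = 11` → p = 11
`if p < 13: ...` → p < 13 is True → b = 8
So b = 8

Answer: 8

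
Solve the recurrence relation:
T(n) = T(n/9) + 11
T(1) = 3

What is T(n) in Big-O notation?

Each step divides n by 9 and adds 11. After log_9(n) steps we reach T(1)=3. So T(n) = 11·log_9(n) + 3 = O(log n).

Answer: O(log n)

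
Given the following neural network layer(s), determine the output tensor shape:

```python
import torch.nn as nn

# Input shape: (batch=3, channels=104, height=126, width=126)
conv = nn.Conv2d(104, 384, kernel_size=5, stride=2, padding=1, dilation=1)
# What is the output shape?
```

Input: (3, 104, 126, 126) -> Output: (3, 384, 62, 62)

Answer: (3, 384, 62, 62)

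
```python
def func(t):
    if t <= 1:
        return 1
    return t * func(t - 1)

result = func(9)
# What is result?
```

func(9) = 9 * 8 * 7 * 6 * 5 * 4 * 3 * 2 * 1 = 362880

Answer: 362880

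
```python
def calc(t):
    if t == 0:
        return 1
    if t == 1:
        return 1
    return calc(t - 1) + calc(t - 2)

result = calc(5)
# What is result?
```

Build up from base cases: calc(0)=1, calc(1)=1, calc(2)=2, calc(3)=3, calc(4)=5, calc(5)=8

Answer: 8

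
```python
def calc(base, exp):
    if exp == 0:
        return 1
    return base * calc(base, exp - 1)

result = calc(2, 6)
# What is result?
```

calc(2, 6) = 2 * 2 * 2 * 2 * 2 * 2 = 64

Answer: 64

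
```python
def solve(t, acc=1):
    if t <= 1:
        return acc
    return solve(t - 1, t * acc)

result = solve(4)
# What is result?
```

Accumulator trace (n, acc): (4, 1) -> (3, 4) -> (2, 12) -> (1, 24) -> return 24

Answer: 24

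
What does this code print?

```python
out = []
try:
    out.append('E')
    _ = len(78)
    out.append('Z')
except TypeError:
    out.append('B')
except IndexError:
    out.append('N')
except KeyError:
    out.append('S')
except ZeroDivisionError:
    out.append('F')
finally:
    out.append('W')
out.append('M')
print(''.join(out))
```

Execution trace: 'E' (try body) → 'B' (except TypeError) → 'W' (finally) → 'M' (after the try/except). Output: EBWM

Answer: EBWM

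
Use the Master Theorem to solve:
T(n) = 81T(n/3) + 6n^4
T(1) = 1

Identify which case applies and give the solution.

a=81, b=3, f(n)=6n^4. log_3(81) = 4. Since c=4 = 4, Case 2 applies: T(n) = Θ(n^log_b(a) · log n) = O(n^4 log n).

Answer: O(n^4 log n) - Case 2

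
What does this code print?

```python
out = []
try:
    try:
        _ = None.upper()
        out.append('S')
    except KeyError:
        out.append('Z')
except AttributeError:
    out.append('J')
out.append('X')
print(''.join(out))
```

Execution trace: 'J' (outer except AttributeError) → 'X' (after the try/except). Output: JX

Answer: JX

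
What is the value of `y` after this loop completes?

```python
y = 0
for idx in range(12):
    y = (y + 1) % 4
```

Increment mod 4, 12 times = 0
`y` takes the values: 0 → 1 → 2 → 3 → 0 → 1 → 2 → 3 → 0 → 1 → 2 → 3 → 0

Answer: 0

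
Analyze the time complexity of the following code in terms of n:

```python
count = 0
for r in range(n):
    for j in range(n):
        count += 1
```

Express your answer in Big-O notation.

Each loop level contributes: n × n. Multiplying the contributions gives O(n^2).

Answer: O(n^2)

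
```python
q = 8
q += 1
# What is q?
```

Trace:
`q = 8` → q = 8
`q += 1` → q = 9
So q = 9

Answer: 9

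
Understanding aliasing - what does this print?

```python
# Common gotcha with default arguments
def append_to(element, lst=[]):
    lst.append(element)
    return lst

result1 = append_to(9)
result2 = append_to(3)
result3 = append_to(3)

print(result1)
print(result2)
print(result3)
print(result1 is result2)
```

Key concept: mutable default argument gotcha.
Step by step:
`result1 = append_to(9)` → result1 = [9]
`result2 = append_to(3)` → result1 = [9, 3] (same object as result2); result2 = [9, 3] (same object as result1)
`result3 = append_to(3)` → result1 = [9, 3, 3] (same object as result2, result3); result2 = [9, 3, 3] (same object as result1, result3); result3 = [9, 3, 3] (same object as result1, result2)
`print(result1)` → prints [9, 3, 3]
`print(result2)` → prints [9, 3, 3]
`print(result3)` → prints [9, 3, 3]
`print(result1 is result2)` → prints True

Answer:
[9, 3, 3]
[9, 3, 3]
[9, 3, 3]
True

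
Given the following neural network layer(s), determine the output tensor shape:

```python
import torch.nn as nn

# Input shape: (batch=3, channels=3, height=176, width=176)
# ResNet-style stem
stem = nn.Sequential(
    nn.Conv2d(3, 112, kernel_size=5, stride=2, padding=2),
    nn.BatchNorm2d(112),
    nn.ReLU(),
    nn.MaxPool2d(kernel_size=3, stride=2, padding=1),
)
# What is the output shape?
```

Input: (3, 3, 176, 176) -> after Conv2d 5x5 stride=2: (3, 112, 88, 88) -> Output: (3, 112, 44, 44)

Answer: (3, 112, 44, 44)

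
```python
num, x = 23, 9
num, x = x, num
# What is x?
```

Trace:
`num, x = 23, 9` → num = 23; x = 9
`num, x = x, num` → num = 9; x = 23
So x = 23

Answer: 23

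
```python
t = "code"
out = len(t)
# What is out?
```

Trace:
`t = "code"` → t = 'code'
`out = len(t)` → out = 4
So out = 4

Answer: 4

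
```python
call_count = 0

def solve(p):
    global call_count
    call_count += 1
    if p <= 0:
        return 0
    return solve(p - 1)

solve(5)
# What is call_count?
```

Linear recursion stepping by 1: 6 calls from p=5 down to ≤0.

Answer: 6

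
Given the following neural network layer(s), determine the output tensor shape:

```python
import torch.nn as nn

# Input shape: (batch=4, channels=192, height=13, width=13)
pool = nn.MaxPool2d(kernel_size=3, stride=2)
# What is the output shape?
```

Input: (4, 192, 13, 13) -> Output: (4, 192, 6, 6)

Answer: (4, 192, 6, 6)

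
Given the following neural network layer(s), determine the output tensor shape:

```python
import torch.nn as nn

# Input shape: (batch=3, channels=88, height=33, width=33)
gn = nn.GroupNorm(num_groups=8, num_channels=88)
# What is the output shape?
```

Input: (3, 88, 33, 33) -> Output: (3, 88, 33, 33)

Answer: (3, 88, 33, 33)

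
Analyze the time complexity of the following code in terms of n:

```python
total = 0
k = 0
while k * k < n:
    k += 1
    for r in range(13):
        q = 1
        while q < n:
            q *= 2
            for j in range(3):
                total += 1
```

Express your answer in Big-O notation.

Each loop level contributes: √n × 1 × log n × 1. Multiplying the contributions gives O(√n log n).

Answer: O(√n log n)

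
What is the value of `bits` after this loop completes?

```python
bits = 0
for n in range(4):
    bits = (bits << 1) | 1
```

Build 4 consecutive 1-bits: 0b1111
`bits` takes the values: 0 → 1 → 3 → 7 → 15

Answer: 15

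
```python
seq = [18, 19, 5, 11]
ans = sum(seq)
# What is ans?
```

Trace:
`seq = [18, 19, 5, 11]` → seq = [18, 19, 5, 11]
`ans = sum(seq)` → ans = 53
So ans = 53

Answer: 53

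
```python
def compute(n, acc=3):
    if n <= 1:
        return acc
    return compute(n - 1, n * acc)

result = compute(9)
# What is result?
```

Accumulator trace (n, acc): (9, 3) -> (8, 27) -> (7, 216) -> (6, 1512) -> (5, 9072) -> (4, 45360) -> (3, 181440) -> (2, 544320) -> (1, 1088640) -> return 1088640

Answer: 1088640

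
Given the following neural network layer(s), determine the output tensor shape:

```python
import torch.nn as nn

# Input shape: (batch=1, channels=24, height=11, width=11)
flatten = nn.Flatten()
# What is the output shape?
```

Input: (1, 24, 11, 11) -> Output: (1, 2904)

Answer: (1, 2904)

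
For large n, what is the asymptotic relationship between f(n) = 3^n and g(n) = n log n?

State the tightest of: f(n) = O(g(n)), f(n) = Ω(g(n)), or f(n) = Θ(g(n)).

3^n vs n log n: f(n) = Ω(g(n)) but not O(g(n)) — 3^n grows strictly faster than n log n.

Answer: f(n) = Ω(g(n)) but not O(g(n)) — 3^n grows strictly faster than n log n.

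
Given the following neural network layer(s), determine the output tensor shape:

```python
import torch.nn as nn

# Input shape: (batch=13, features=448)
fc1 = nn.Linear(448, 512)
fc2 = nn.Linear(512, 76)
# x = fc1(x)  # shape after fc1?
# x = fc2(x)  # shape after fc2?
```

Input: (13, 448) -> after fc1: (13, 512) -> Output: (13, 76)

Answer: (13, 76)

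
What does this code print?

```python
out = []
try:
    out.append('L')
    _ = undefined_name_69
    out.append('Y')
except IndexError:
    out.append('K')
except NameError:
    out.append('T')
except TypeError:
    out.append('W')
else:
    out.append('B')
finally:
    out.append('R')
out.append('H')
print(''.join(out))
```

Execution trace: 'L' (try body) → 'T' (except NameError) → 'R' (finally) → 'H' (after the try/except). Output: LTRH

Answer: LTRH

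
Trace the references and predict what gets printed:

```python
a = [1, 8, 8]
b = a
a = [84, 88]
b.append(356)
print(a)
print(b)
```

Key concept: rebinding vs mutation: a is rebound to a new list, b still points at the original.
Step by step:
`a = [1, 8, 8]` → a = [1, 8, 8]
`b = a` → b = [1, 8, 8] (same object as a)
`a = [84, 88]` → a = [84, 88]
`b.append(356)` → b = [1, 8, 8, 356]
`print(a)` → prints [84, 88]
`print(b)` → prints [1, 8, 8, 356]

Answer:
[84, 88]
[1, 8, 8, 356]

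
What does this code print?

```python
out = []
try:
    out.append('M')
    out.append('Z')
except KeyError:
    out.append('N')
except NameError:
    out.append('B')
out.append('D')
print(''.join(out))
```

Execution trace: 'M' (try body) → 'Z' (try body, no exception) → 'D' (after the try/except). Output: MZD

Answer: MZD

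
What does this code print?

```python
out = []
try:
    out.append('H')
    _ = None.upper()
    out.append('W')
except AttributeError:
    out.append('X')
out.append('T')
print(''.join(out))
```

Execution trace: 'H' (try body) → 'X' (except AttributeError) → 'T' (after the try/except). Output: HXT

Answer: HXT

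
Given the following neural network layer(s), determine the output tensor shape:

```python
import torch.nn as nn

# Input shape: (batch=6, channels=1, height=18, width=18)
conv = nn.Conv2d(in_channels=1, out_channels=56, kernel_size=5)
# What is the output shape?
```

Input: (6, 1, 18, 18) -> Output: (6, 56, 14, 14)

Answer: (6, 56, 14, 14)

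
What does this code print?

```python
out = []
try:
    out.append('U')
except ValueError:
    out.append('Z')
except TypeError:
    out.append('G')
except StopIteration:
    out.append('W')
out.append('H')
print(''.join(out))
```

Execution trace: 'U' (try body, no exception) → 'H' (after the try/except). Output: UH

Answer: UH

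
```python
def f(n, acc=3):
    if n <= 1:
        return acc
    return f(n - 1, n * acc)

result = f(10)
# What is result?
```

Accumulator trace (n, acc): (10, 3) -> (9, 30) -> (8, 270) -> (7, 2160) -> (6, 15120) -> (5, 90720) -> (4, 453600) -> (3, 1814400) -> (2, 5443200) -> (1, 10886400) -> return 10886400

Answer: 10886400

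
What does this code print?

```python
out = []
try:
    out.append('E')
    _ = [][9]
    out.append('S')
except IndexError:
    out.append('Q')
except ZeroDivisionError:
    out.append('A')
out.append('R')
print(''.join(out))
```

Execution trace: 'E' (try body) → 'Q' (except IndexError) → 'R' (after the try/except). Output: EQR

Answer: EQR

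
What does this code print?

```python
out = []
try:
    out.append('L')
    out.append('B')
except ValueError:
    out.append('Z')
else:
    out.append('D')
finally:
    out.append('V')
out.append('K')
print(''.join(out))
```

Execution trace: 'L' (try body) → 'B' (try body, no exception) → 'D' (else) → 'V' (finally) → 'K' (after the try/except). Output: LBDVK

Answer: LBDVK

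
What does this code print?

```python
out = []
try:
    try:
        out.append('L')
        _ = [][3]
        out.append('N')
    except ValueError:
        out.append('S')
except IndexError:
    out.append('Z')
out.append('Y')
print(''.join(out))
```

Execution trace: 'L' (try body) → 'Z' (outer except IndexError) → 'Y' (after the try/except). Output: LZY

Answer: LZY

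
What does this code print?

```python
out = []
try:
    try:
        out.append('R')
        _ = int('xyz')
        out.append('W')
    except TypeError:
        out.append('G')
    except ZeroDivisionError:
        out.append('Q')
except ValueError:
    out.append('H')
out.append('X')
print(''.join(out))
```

Execution trace: 'R' (inner try body) → 'H' (outer except ValueError) → 'X' (after the try/except). Output: RHX

Answer: RHX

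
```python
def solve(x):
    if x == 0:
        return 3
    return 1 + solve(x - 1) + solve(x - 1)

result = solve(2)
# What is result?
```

solve(x) = 1 + 2·solve(x-1), solve(0)=3. Closed form: (3+1)·2^2 - 1 = 15.

Answer: 15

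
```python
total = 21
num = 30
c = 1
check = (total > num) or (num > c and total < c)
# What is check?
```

Trace:
`total = 21` → total = 21
`num = 30` → num = 30
`c = 1` → c = 1
`check = (total > num) or (num > c and total < c)` → check = False
So check = False

Answer: False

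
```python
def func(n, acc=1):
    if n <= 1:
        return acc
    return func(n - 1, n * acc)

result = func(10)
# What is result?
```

Accumulator trace (n, acc): (10, 1) -> (9, 10) -> (8, 90) -> (7, 720) -> (6, 5040) -> (5, 30240) -> (4, 151200) -> (3, 604800) -> (2, 1814400) -> (1, 3628800) -> return 3628800

Answer: 3628800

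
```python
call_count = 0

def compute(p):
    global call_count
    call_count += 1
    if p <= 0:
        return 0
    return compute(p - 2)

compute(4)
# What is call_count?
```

Linear recursion stepping by 2: 3 calls from p=4 down to ≤0.

Answer: 3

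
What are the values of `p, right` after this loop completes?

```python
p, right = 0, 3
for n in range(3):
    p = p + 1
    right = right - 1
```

p goes 0→3, right goes 3→0
`p, right` takes the values: (0, 3) → (1, 3) → (1, 2) → (2, 2) → (2, 1) → (3, 1) → (3, 0)

Answer: 3, 0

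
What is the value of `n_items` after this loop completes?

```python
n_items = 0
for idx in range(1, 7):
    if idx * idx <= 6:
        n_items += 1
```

Count numbers where idx² ≤ 6
`n_items` takes the values: 0 → 1 → 2

Answer: 2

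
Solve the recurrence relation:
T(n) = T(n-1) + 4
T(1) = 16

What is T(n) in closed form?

Unrolling: T(n) = T(1) + 4·(n-1) = 16 + 4(n-1) = 4n + 12.

Answer: T(n) = 4n + 12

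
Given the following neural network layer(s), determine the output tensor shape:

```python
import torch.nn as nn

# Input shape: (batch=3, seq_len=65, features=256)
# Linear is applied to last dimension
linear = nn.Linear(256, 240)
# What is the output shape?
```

Input: (3, 65, 256) -> Output: (3, 65, 240)

Answer: (3, 65, 240)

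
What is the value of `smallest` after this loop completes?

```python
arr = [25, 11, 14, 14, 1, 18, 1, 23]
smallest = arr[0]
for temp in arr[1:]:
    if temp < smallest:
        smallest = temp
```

Minimum of [25, 11, 14, 14, 1, 18, 1, 23]
`smallest` takes the values: 25 → 11 → 1

Answer: 1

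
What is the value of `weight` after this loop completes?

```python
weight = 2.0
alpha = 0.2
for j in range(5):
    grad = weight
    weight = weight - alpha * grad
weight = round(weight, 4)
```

Gradient descent: w = 2.0 * (1 - 0.2)^5
`weight` takes the values: 2.0 → 1.6 → 1.28 → 1.024 → 0.8192 → 0.65536 → 0.6554

Answer: 0.6554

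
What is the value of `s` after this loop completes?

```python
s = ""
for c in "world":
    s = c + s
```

Reverse 'world'
`s` takes the values: "" → "w" → "ow" → "row" → "lrow" → "dlrow"

Answer: "dlrow"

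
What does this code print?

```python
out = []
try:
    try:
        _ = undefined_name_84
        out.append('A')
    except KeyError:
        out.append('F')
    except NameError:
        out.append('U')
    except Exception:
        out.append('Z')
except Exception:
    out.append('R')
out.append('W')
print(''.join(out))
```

Execution trace: 'U' (inner except NameError) → 'W' (after the try/except). Output: UW

Answer: UW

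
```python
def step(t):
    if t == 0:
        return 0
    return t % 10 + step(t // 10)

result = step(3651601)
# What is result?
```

Sum of digits of 3651601: 1 + 0 + 6 + 1 + 5 + 6 + 3 = 22

Answer: 22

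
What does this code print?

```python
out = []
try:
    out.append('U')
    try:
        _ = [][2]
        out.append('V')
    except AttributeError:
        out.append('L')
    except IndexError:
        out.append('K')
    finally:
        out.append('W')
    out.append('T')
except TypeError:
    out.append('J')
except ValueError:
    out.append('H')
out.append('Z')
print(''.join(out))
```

Execution trace: 'U' (try body) → 'K' (inner except IndexError) → 'W' (inner finally) → 'T' (try body, no exception) → 'Z' (after the try/except). Output: UKWTZ

Answer: UKWTZ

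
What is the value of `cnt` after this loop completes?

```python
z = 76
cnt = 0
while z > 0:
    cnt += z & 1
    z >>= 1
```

Count set bits in 76 (binary: 0b1001100)
`cnt` takes the values: 0 → 1 → 2 → 3

Answer: 3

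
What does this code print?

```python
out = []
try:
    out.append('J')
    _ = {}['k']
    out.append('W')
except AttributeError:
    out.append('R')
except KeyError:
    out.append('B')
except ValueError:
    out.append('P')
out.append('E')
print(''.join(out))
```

Execution trace: 'J' (try body) → 'B' (except KeyError) → 'E' (after the try/except). Output: JBE

Answer: JBE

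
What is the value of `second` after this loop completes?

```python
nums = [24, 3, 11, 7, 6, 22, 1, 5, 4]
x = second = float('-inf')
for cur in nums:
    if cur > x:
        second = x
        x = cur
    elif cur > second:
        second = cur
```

Second largest (with repeats) in [24, 3, 11, 7, 6, 22, 1, 5, 4]
`second` takes the values: -inf → 3 → 11 → 22

Answer: 22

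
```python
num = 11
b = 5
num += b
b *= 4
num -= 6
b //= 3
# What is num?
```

Trace:
`num = 11` → num = 11
`b = 5` → b = 5
`num += b` → num = 16
`b *= 4` → b = 20
`num -= 6` → num = 10
`b //= 3` → b = 6
So num = 10

Answer: 10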